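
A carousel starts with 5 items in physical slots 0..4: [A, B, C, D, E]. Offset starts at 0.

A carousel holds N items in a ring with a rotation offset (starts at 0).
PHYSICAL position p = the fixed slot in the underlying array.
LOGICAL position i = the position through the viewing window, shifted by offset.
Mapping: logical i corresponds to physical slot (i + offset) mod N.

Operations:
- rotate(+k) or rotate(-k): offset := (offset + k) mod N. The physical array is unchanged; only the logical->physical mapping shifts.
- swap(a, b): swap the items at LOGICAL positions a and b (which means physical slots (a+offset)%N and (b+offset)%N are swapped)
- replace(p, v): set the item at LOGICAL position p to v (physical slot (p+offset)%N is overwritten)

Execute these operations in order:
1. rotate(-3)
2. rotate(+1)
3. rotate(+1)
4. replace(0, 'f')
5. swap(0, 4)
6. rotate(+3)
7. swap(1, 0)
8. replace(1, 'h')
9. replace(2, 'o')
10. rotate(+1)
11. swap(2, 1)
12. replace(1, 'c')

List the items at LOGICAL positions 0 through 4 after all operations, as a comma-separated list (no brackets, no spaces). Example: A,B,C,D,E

After op 1 (rotate(-3)): offset=2, physical=[A,B,C,D,E], logical=[C,D,E,A,B]
After op 2 (rotate(+1)): offset=3, physical=[A,B,C,D,E], logical=[D,E,A,B,C]
After op 3 (rotate(+1)): offset=4, physical=[A,B,C,D,E], logical=[E,A,B,C,D]
After op 4 (replace(0, 'f')): offset=4, physical=[A,B,C,D,f], logical=[f,A,B,C,D]
After op 5 (swap(0, 4)): offset=4, physical=[A,B,C,f,D], logical=[D,A,B,C,f]
After op 6 (rotate(+3)): offset=2, physical=[A,B,C,f,D], logical=[C,f,D,A,B]
After op 7 (swap(1, 0)): offset=2, physical=[A,B,f,C,D], logical=[f,C,D,A,B]
After op 8 (replace(1, 'h')): offset=2, physical=[A,B,f,h,D], logical=[f,h,D,A,B]
After op 9 (replace(2, 'o')): offset=2, physical=[A,B,f,h,o], logical=[f,h,o,A,B]
After op 10 (rotate(+1)): offset=3, physical=[A,B,f,h,o], logical=[h,o,A,B,f]
After op 11 (swap(2, 1)): offset=3, physical=[o,B,f,h,A], logical=[h,A,o,B,f]
After op 12 (replace(1, 'c')): offset=3, physical=[o,B,f,h,c], logical=[h,c,o,B,f]

Answer: h,c,o,B,f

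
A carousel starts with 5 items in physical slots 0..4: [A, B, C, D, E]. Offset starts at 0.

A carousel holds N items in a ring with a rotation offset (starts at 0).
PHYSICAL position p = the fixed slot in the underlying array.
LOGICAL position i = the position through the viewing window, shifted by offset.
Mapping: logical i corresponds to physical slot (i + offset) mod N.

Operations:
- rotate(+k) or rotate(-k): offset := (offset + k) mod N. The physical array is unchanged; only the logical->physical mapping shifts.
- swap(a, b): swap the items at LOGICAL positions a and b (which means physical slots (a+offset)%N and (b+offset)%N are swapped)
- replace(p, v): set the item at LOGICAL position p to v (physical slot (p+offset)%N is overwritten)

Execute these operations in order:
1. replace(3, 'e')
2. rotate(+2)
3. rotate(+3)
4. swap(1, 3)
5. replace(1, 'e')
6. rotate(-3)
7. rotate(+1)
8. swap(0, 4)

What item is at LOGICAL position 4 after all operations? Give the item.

After op 1 (replace(3, 'e')): offset=0, physical=[A,B,C,e,E], logical=[A,B,C,e,E]
After op 2 (rotate(+2)): offset=2, physical=[A,B,C,e,E], logical=[C,e,E,A,B]
After op 3 (rotate(+3)): offset=0, physical=[A,B,C,e,E], logical=[A,B,C,e,E]
After op 4 (swap(1, 3)): offset=0, physical=[A,e,C,B,E], logical=[A,e,C,B,E]
After op 5 (replace(1, 'e')): offset=0, physical=[A,e,C,B,E], logical=[A,e,C,B,E]
After op 6 (rotate(-3)): offset=2, physical=[A,e,C,B,E], logical=[C,B,E,A,e]
After op 7 (rotate(+1)): offset=3, physical=[A,e,C,B,E], logical=[B,E,A,e,C]
After op 8 (swap(0, 4)): offset=3, physical=[A,e,B,C,E], logical=[C,E,A,e,B]

Answer: B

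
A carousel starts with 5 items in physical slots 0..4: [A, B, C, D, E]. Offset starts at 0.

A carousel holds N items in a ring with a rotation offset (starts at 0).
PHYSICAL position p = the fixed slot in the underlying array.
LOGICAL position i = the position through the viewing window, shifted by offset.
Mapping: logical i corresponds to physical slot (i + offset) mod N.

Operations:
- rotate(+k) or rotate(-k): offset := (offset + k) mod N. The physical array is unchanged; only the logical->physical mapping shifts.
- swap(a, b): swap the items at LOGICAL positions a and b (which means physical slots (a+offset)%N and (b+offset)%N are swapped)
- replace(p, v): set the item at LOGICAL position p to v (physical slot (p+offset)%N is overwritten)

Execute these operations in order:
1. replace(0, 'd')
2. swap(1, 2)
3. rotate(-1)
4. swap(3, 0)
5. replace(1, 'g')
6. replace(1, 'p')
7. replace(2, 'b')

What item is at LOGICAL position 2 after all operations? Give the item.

After op 1 (replace(0, 'd')): offset=0, physical=[d,B,C,D,E], logical=[d,B,C,D,E]
After op 2 (swap(1, 2)): offset=0, physical=[d,C,B,D,E], logical=[d,C,B,D,E]
After op 3 (rotate(-1)): offset=4, physical=[d,C,B,D,E], logical=[E,d,C,B,D]
After op 4 (swap(3, 0)): offset=4, physical=[d,C,E,D,B], logical=[B,d,C,E,D]
After op 5 (replace(1, 'g')): offset=4, physical=[g,C,E,D,B], logical=[B,g,C,E,D]
After op 6 (replace(1, 'p')): offset=4, physical=[p,C,E,D,B], logical=[B,p,C,E,D]
After op 7 (replace(2, 'b')): offset=4, physical=[p,b,E,D,B], logical=[B,p,b,E,D]

Answer: b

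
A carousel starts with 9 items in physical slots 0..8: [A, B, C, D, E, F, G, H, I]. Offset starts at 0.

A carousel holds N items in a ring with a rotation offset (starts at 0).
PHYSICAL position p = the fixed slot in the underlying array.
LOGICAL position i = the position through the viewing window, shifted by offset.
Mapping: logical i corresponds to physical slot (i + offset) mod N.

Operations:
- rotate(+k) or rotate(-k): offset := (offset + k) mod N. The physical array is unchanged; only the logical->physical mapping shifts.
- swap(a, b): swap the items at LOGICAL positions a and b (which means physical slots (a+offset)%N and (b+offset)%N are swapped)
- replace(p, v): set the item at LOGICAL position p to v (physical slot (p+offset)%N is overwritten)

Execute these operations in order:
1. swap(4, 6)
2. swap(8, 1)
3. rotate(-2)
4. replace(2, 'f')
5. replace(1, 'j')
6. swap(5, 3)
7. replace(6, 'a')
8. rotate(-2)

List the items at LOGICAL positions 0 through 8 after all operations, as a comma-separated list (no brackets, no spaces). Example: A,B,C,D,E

Answer: F,E,H,j,f,D,C,I,a

Derivation:
After op 1 (swap(4, 6)): offset=0, physical=[A,B,C,D,G,F,E,H,I], logical=[A,B,C,D,G,F,E,H,I]
After op 2 (swap(8, 1)): offset=0, physical=[A,I,C,D,G,F,E,H,B], logical=[A,I,C,D,G,F,E,H,B]
After op 3 (rotate(-2)): offset=7, physical=[A,I,C,D,G,F,E,H,B], logical=[H,B,A,I,C,D,G,F,E]
After op 4 (replace(2, 'f')): offset=7, physical=[f,I,C,D,G,F,E,H,B], logical=[H,B,f,I,C,D,G,F,E]
After op 5 (replace(1, 'j')): offset=7, physical=[f,I,C,D,G,F,E,H,j], logical=[H,j,f,I,C,D,G,F,E]
After op 6 (swap(5, 3)): offset=7, physical=[f,D,C,I,G,F,E,H,j], logical=[H,j,f,D,C,I,G,F,E]
After op 7 (replace(6, 'a')): offset=7, physical=[f,D,C,I,a,F,E,H,j], logical=[H,j,f,D,C,I,a,F,E]
After op 8 (rotate(-2)): offset=5, physical=[f,D,C,I,a,F,E,H,j], logical=[F,E,H,j,f,D,C,I,a]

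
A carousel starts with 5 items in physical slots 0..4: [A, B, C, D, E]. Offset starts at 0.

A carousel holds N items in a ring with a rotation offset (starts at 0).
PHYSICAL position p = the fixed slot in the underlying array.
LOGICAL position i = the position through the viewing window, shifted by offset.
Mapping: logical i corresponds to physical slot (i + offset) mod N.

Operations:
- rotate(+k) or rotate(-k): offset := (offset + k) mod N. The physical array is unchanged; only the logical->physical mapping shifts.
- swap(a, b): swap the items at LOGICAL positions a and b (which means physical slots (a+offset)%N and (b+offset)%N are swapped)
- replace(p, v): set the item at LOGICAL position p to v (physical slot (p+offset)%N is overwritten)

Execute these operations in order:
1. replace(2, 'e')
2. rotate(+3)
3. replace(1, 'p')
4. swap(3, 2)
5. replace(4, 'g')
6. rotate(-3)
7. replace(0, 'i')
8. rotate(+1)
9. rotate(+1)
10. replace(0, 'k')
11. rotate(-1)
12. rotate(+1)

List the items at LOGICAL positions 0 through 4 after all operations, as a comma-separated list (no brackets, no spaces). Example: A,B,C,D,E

After op 1 (replace(2, 'e')): offset=0, physical=[A,B,e,D,E], logical=[A,B,e,D,E]
After op 2 (rotate(+3)): offset=3, physical=[A,B,e,D,E], logical=[D,E,A,B,e]
After op 3 (replace(1, 'p')): offset=3, physical=[A,B,e,D,p], logical=[D,p,A,B,e]
After op 4 (swap(3, 2)): offset=3, physical=[B,A,e,D,p], logical=[D,p,B,A,e]
After op 5 (replace(4, 'g')): offset=3, physical=[B,A,g,D,p], logical=[D,p,B,A,g]
After op 6 (rotate(-3)): offset=0, physical=[B,A,g,D,p], logical=[B,A,g,D,p]
After op 7 (replace(0, 'i')): offset=0, physical=[i,A,g,D,p], logical=[i,A,g,D,p]
After op 8 (rotate(+1)): offset=1, physical=[i,A,g,D,p], logical=[A,g,D,p,i]
After op 9 (rotate(+1)): offset=2, physical=[i,A,g,D,p], logical=[g,D,p,i,A]
After op 10 (replace(0, 'k')): offset=2, physical=[i,A,k,D,p], logical=[k,D,p,i,A]
After op 11 (rotate(-1)): offset=1, physical=[i,A,k,D,p], logical=[A,k,D,p,i]
After op 12 (rotate(+1)): offset=2, physical=[i,A,k,D,p], logical=[k,D,p,i,A]

Answer: k,D,p,i,A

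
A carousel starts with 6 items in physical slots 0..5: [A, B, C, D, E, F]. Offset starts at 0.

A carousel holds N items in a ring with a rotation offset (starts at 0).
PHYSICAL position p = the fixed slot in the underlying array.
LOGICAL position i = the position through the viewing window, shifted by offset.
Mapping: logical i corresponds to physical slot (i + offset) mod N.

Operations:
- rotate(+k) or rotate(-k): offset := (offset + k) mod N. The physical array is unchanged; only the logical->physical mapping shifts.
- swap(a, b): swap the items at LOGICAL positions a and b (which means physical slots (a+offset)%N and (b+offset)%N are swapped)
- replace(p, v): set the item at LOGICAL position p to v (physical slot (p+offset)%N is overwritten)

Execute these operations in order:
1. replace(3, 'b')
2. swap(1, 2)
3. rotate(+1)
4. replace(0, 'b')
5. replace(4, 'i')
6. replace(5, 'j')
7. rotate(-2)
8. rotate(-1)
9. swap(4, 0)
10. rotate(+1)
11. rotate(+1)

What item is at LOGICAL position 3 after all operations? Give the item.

Answer: b

Derivation:
After op 1 (replace(3, 'b')): offset=0, physical=[A,B,C,b,E,F], logical=[A,B,C,b,E,F]
After op 2 (swap(1, 2)): offset=0, physical=[A,C,B,b,E,F], logical=[A,C,B,b,E,F]
After op 3 (rotate(+1)): offset=1, physical=[A,C,B,b,E,F], logical=[C,B,b,E,F,A]
After op 4 (replace(0, 'b')): offset=1, physical=[A,b,B,b,E,F], logical=[b,B,b,E,F,A]
After op 5 (replace(4, 'i')): offset=1, physical=[A,b,B,b,E,i], logical=[b,B,b,E,i,A]
After op 6 (replace(5, 'j')): offset=1, physical=[j,b,B,b,E,i], logical=[b,B,b,E,i,j]
After op 7 (rotate(-2)): offset=5, physical=[j,b,B,b,E,i], logical=[i,j,b,B,b,E]
After op 8 (rotate(-1)): offset=4, physical=[j,b,B,b,E,i], logical=[E,i,j,b,B,b]
After op 9 (swap(4, 0)): offset=4, physical=[j,b,E,b,B,i], logical=[B,i,j,b,E,b]
After op 10 (rotate(+1)): offset=5, physical=[j,b,E,b,B,i], logical=[i,j,b,E,b,B]
After op 11 (rotate(+1)): offset=0, physical=[j,b,E,b,B,i], logical=[j,b,E,b,B,i]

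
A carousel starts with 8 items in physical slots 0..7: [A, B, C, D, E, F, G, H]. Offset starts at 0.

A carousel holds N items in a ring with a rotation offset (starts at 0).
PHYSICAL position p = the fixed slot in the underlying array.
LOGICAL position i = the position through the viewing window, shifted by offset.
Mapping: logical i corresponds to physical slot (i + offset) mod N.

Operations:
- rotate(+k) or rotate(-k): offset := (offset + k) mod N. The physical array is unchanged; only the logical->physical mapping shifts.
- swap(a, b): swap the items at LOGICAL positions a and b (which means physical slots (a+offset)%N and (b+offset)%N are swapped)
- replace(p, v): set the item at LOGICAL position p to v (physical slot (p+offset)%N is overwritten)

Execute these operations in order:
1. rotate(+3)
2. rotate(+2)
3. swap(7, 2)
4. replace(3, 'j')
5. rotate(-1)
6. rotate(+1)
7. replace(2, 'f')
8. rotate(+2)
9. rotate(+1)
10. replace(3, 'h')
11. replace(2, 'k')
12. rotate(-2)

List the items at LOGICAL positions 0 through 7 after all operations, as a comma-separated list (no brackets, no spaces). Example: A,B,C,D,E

Answer: G,f,j,B,k,h,H,F

Derivation:
After op 1 (rotate(+3)): offset=3, physical=[A,B,C,D,E,F,G,H], logical=[D,E,F,G,H,A,B,C]
After op 2 (rotate(+2)): offset=5, physical=[A,B,C,D,E,F,G,H], logical=[F,G,H,A,B,C,D,E]
After op 3 (swap(7, 2)): offset=5, physical=[A,B,C,D,H,F,G,E], logical=[F,G,E,A,B,C,D,H]
After op 4 (replace(3, 'j')): offset=5, physical=[j,B,C,D,H,F,G,E], logical=[F,G,E,j,B,C,D,H]
After op 5 (rotate(-1)): offset=4, physical=[j,B,C,D,H,F,G,E], logical=[H,F,G,E,j,B,C,D]
After op 6 (rotate(+1)): offset=5, physical=[j,B,C,D,H,F,G,E], logical=[F,G,E,j,B,C,D,H]
After op 7 (replace(2, 'f')): offset=5, physical=[j,B,C,D,H,F,G,f], logical=[F,G,f,j,B,C,D,H]
After op 8 (rotate(+2)): offset=7, physical=[j,B,C,D,H,F,G,f], logical=[f,j,B,C,D,H,F,G]
After op 9 (rotate(+1)): offset=0, physical=[j,B,C,D,H,F,G,f], logical=[j,B,C,D,H,F,G,f]
After op 10 (replace(3, 'h')): offset=0, physical=[j,B,C,h,H,F,G,f], logical=[j,B,C,h,H,F,G,f]
After op 11 (replace(2, 'k')): offset=0, physical=[j,B,k,h,H,F,G,f], logical=[j,B,k,h,H,F,G,f]
After op 12 (rotate(-2)): offset=6, physical=[j,B,k,h,H,F,G,f], logical=[G,f,j,B,k,h,H,F]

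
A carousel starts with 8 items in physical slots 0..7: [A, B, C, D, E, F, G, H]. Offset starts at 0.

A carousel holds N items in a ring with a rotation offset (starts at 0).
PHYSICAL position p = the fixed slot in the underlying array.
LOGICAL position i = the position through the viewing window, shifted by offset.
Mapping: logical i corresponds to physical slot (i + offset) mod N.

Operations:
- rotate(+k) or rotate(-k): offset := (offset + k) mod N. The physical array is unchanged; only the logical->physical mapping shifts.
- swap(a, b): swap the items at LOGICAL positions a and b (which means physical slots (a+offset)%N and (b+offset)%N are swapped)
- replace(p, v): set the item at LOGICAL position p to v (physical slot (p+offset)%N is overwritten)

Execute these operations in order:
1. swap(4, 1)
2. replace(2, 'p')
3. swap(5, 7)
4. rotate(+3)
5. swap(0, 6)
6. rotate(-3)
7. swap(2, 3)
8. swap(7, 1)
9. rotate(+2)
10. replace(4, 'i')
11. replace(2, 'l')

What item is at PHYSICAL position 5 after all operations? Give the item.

After op 1 (swap(4, 1)): offset=0, physical=[A,E,C,D,B,F,G,H], logical=[A,E,C,D,B,F,G,H]
After op 2 (replace(2, 'p')): offset=0, physical=[A,E,p,D,B,F,G,H], logical=[A,E,p,D,B,F,G,H]
After op 3 (swap(5, 7)): offset=0, physical=[A,E,p,D,B,H,G,F], logical=[A,E,p,D,B,H,G,F]
After op 4 (rotate(+3)): offset=3, physical=[A,E,p,D,B,H,G,F], logical=[D,B,H,G,F,A,E,p]
After op 5 (swap(0, 6)): offset=3, physical=[A,D,p,E,B,H,G,F], logical=[E,B,H,G,F,A,D,p]
After op 6 (rotate(-3)): offset=0, physical=[A,D,p,E,B,H,G,F], logical=[A,D,p,E,B,H,G,F]
After op 7 (swap(2, 3)): offset=0, physical=[A,D,E,p,B,H,G,F], logical=[A,D,E,p,B,H,G,F]
After op 8 (swap(7, 1)): offset=0, physical=[A,F,E,p,B,H,G,D], logical=[A,F,E,p,B,H,G,D]
After op 9 (rotate(+2)): offset=2, physical=[A,F,E,p,B,H,G,D], logical=[E,p,B,H,G,D,A,F]
After op 10 (replace(4, 'i')): offset=2, physical=[A,F,E,p,B,H,i,D], logical=[E,p,B,H,i,D,A,F]
After op 11 (replace(2, 'l')): offset=2, physical=[A,F,E,p,l,H,i,D], logical=[E,p,l,H,i,D,A,F]

Answer: H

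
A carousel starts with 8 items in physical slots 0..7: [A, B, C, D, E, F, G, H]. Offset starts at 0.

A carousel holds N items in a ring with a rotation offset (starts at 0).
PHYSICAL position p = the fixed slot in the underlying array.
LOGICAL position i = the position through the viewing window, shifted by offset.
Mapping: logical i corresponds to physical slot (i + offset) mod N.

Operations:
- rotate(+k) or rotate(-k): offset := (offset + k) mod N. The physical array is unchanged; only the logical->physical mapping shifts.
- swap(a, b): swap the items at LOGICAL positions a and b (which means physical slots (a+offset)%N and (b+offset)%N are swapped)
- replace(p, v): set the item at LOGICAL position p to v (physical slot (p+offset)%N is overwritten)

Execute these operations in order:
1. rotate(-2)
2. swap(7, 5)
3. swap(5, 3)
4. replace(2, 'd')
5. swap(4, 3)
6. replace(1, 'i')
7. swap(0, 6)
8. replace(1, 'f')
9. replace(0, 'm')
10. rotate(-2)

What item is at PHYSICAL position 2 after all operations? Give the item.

After op 1 (rotate(-2)): offset=6, physical=[A,B,C,D,E,F,G,H], logical=[G,H,A,B,C,D,E,F]
After op 2 (swap(7, 5)): offset=6, physical=[A,B,C,F,E,D,G,H], logical=[G,H,A,B,C,F,E,D]
After op 3 (swap(5, 3)): offset=6, physical=[A,F,C,B,E,D,G,H], logical=[G,H,A,F,C,B,E,D]
After op 4 (replace(2, 'd')): offset=6, physical=[d,F,C,B,E,D,G,H], logical=[G,H,d,F,C,B,E,D]
After op 5 (swap(4, 3)): offset=6, physical=[d,C,F,B,E,D,G,H], logical=[G,H,d,C,F,B,E,D]
After op 6 (replace(1, 'i')): offset=6, physical=[d,C,F,B,E,D,G,i], logical=[G,i,d,C,F,B,E,D]
After op 7 (swap(0, 6)): offset=6, physical=[d,C,F,B,G,D,E,i], logical=[E,i,d,C,F,B,G,D]
After op 8 (replace(1, 'f')): offset=6, physical=[d,C,F,B,G,D,E,f], logical=[E,f,d,C,F,B,G,D]
After op 9 (replace(0, 'm')): offset=6, physical=[d,C,F,B,G,D,m,f], logical=[m,f,d,C,F,B,G,D]
After op 10 (rotate(-2)): offset=4, physical=[d,C,F,B,G,D,m,f], logical=[G,D,m,f,d,C,F,B]

Answer: F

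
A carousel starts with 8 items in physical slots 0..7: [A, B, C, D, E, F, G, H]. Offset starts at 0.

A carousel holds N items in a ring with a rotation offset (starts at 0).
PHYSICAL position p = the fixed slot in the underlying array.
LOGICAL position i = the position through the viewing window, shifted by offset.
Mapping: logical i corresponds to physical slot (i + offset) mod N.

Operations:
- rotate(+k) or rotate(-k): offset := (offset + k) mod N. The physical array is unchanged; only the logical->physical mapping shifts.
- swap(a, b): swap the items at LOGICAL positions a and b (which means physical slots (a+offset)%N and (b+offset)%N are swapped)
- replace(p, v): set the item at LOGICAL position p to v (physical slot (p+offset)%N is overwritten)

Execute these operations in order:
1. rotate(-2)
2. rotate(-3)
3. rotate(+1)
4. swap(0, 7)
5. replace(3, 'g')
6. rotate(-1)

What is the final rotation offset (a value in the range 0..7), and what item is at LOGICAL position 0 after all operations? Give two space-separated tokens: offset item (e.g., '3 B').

Answer: 3 E

Derivation:
After op 1 (rotate(-2)): offset=6, physical=[A,B,C,D,E,F,G,H], logical=[G,H,A,B,C,D,E,F]
After op 2 (rotate(-3)): offset=3, physical=[A,B,C,D,E,F,G,H], logical=[D,E,F,G,H,A,B,C]
After op 3 (rotate(+1)): offset=4, physical=[A,B,C,D,E,F,G,H], logical=[E,F,G,H,A,B,C,D]
After op 4 (swap(0, 7)): offset=4, physical=[A,B,C,E,D,F,G,H], logical=[D,F,G,H,A,B,C,E]
After op 5 (replace(3, 'g')): offset=4, physical=[A,B,C,E,D,F,G,g], logical=[D,F,G,g,A,B,C,E]
After op 6 (rotate(-1)): offset=3, physical=[A,B,C,E,D,F,G,g], logical=[E,D,F,G,g,A,B,C]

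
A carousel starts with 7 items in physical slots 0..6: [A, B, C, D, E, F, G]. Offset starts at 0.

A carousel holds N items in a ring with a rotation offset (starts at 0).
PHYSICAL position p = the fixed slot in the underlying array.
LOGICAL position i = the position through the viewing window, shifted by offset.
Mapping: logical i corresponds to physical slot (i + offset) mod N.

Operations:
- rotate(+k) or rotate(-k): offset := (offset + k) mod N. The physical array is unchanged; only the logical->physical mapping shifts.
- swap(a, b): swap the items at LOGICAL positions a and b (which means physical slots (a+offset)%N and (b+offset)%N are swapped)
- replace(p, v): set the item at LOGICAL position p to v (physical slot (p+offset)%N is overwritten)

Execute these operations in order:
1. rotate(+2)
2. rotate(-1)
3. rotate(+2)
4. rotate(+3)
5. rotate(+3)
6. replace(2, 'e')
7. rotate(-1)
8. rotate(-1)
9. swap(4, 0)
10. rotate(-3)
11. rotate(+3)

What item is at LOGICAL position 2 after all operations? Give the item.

After op 1 (rotate(+2)): offset=2, physical=[A,B,C,D,E,F,G], logical=[C,D,E,F,G,A,B]
After op 2 (rotate(-1)): offset=1, physical=[A,B,C,D,E,F,G], logical=[B,C,D,E,F,G,A]
After op 3 (rotate(+2)): offset=3, physical=[A,B,C,D,E,F,G], logical=[D,E,F,G,A,B,C]
After op 4 (rotate(+3)): offset=6, physical=[A,B,C,D,E,F,G], logical=[G,A,B,C,D,E,F]
After op 5 (rotate(+3)): offset=2, physical=[A,B,C,D,E,F,G], logical=[C,D,E,F,G,A,B]
After op 6 (replace(2, 'e')): offset=2, physical=[A,B,C,D,e,F,G], logical=[C,D,e,F,G,A,B]
After op 7 (rotate(-1)): offset=1, physical=[A,B,C,D,e,F,G], logical=[B,C,D,e,F,G,A]
After op 8 (rotate(-1)): offset=0, physical=[A,B,C,D,e,F,G], logical=[A,B,C,D,e,F,G]
After op 9 (swap(4, 0)): offset=0, physical=[e,B,C,D,A,F,G], logical=[e,B,C,D,A,F,G]
After op 10 (rotate(-3)): offset=4, physical=[e,B,C,D,A,F,G], logical=[A,F,G,e,B,C,D]
After op 11 (rotate(+3)): offset=0, physical=[e,B,C,D,A,F,G], logical=[e,B,C,D,A,F,G]

Answer: C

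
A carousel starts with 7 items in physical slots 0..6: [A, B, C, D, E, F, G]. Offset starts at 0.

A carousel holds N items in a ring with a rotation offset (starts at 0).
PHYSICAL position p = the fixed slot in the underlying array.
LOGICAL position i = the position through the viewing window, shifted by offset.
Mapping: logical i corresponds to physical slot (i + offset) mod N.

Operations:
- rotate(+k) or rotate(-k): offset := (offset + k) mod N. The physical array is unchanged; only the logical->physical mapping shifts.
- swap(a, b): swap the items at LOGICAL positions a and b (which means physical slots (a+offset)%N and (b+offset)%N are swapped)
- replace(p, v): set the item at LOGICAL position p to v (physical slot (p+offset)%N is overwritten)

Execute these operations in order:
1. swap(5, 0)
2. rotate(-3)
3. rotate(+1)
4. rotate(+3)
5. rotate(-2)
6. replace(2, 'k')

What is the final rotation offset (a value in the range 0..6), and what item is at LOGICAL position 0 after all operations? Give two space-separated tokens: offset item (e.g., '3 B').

After op 1 (swap(5, 0)): offset=0, physical=[F,B,C,D,E,A,G], logical=[F,B,C,D,E,A,G]
After op 2 (rotate(-3)): offset=4, physical=[F,B,C,D,E,A,G], logical=[E,A,G,F,B,C,D]
After op 3 (rotate(+1)): offset=5, physical=[F,B,C,D,E,A,G], logical=[A,G,F,B,C,D,E]
After op 4 (rotate(+3)): offset=1, physical=[F,B,C,D,E,A,G], logical=[B,C,D,E,A,G,F]
After op 5 (rotate(-2)): offset=6, physical=[F,B,C,D,E,A,G], logical=[G,F,B,C,D,E,A]
After op 6 (replace(2, 'k')): offset=6, physical=[F,k,C,D,E,A,G], logical=[G,F,k,C,D,E,A]

Answer: 6 G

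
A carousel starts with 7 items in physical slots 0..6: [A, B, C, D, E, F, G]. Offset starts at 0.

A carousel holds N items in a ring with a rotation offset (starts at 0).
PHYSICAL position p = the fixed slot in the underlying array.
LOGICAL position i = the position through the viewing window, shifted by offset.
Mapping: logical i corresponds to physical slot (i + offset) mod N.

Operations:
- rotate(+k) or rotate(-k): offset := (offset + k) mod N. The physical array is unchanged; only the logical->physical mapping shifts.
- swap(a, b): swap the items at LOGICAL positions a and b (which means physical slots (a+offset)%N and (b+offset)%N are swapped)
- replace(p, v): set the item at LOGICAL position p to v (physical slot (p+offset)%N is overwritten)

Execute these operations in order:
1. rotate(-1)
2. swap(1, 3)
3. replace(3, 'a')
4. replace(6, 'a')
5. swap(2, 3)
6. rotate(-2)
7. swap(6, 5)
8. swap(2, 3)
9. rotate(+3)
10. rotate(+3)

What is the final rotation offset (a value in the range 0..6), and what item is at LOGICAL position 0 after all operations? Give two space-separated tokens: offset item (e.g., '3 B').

Answer: 3 B

Derivation:
After op 1 (rotate(-1)): offset=6, physical=[A,B,C,D,E,F,G], logical=[G,A,B,C,D,E,F]
After op 2 (swap(1, 3)): offset=6, physical=[C,B,A,D,E,F,G], logical=[G,C,B,A,D,E,F]
After op 3 (replace(3, 'a')): offset=6, physical=[C,B,a,D,E,F,G], logical=[G,C,B,a,D,E,F]
After op 4 (replace(6, 'a')): offset=6, physical=[C,B,a,D,E,a,G], logical=[G,C,B,a,D,E,a]
After op 5 (swap(2, 3)): offset=6, physical=[C,a,B,D,E,a,G], logical=[G,C,a,B,D,E,a]
After op 6 (rotate(-2)): offset=4, physical=[C,a,B,D,E,a,G], logical=[E,a,G,C,a,B,D]
After op 7 (swap(6, 5)): offset=4, physical=[C,a,D,B,E,a,G], logical=[E,a,G,C,a,D,B]
After op 8 (swap(2, 3)): offset=4, physical=[G,a,D,B,E,a,C], logical=[E,a,C,G,a,D,B]
After op 9 (rotate(+3)): offset=0, physical=[G,a,D,B,E,a,C], logical=[G,a,D,B,E,a,C]
After op 10 (rotate(+3)): offset=3, physical=[G,a,D,B,E,a,C], logical=[B,E,a,C,G,a,D]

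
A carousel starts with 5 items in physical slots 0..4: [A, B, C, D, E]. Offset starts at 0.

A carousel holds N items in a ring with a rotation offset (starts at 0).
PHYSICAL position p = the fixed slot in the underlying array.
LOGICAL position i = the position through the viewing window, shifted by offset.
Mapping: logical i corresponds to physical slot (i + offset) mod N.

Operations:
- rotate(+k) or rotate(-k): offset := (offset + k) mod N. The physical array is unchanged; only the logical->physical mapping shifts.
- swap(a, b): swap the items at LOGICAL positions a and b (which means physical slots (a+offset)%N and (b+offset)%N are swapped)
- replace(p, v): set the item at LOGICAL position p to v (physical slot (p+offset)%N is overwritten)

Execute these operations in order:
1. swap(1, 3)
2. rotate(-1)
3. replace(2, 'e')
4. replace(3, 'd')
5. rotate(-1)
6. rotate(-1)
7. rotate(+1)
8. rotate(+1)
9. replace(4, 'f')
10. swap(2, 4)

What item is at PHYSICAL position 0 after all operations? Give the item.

Answer: A

Derivation:
After op 1 (swap(1, 3)): offset=0, physical=[A,D,C,B,E], logical=[A,D,C,B,E]
After op 2 (rotate(-1)): offset=4, physical=[A,D,C,B,E], logical=[E,A,D,C,B]
After op 3 (replace(2, 'e')): offset=4, physical=[A,e,C,B,E], logical=[E,A,e,C,B]
After op 4 (replace(3, 'd')): offset=4, physical=[A,e,d,B,E], logical=[E,A,e,d,B]
After op 5 (rotate(-1)): offset=3, physical=[A,e,d,B,E], logical=[B,E,A,e,d]
After op 6 (rotate(-1)): offset=2, physical=[A,e,d,B,E], logical=[d,B,E,A,e]
After op 7 (rotate(+1)): offset=3, physical=[A,e,d,B,E], logical=[B,E,A,e,d]
After op 8 (rotate(+1)): offset=4, physical=[A,e,d,B,E], logical=[E,A,e,d,B]
After op 9 (replace(4, 'f')): offset=4, physical=[A,e,d,f,E], logical=[E,A,e,d,f]
After op 10 (swap(2, 4)): offset=4, physical=[A,f,d,e,E], logical=[E,A,f,d,e]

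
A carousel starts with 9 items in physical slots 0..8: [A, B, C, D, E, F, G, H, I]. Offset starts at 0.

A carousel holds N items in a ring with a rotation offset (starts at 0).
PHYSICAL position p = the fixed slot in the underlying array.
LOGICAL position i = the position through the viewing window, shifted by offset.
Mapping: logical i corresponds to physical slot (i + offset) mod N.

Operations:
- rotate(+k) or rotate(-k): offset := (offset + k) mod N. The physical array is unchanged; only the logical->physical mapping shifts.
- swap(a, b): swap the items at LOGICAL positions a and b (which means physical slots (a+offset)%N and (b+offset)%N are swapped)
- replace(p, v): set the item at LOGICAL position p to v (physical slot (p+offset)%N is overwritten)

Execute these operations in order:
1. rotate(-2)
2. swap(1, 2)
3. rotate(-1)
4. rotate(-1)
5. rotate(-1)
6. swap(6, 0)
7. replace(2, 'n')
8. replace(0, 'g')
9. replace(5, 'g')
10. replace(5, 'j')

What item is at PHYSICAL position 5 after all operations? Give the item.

Answer: F

Derivation:
After op 1 (rotate(-2)): offset=7, physical=[A,B,C,D,E,F,G,H,I], logical=[H,I,A,B,C,D,E,F,G]
After op 2 (swap(1, 2)): offset=7, physical=[I,B,C,D,E,F,G,H,A], logical=[H,A,I,B,C,D,E,F,G]
After op 3 (rotate(-1)): offset=6, physical=[I,B,C,D,E,F,G,H,A], logical=[G,H,A,I,B,C,D,E,F]
After op 4 (rotate(-1)): offset=5, physical=[I,B,C,D,E,F,G,H,A], logical=[F,G,H,A,I,B,C,D,E]
After op 5 (rotate(-1)): offset=4, physical=[I,B,C,D,E,F,G,H,A], logical=[E,F,G,H,A,I,B,C,D]
After op 6 (swap(6, 0)): offset=4, physical=[I,E,C,D,B,F,G,H,A], logical=[B,F,G,H,A,I,E,C,D]
After op 7 (replace(2, 'n')): offset=4, physical=[I,E,C,D,B,F,n,H,A], logical=[B,F,n,H,A,I,E,C,D]
After op 8 (replace(0, 'g')): offset=4, physical=[I,E,C,D,g,F,n,H,A], logical=[g,F,n,H,A,I,E,C,D]
After op 9 (replace(5, 'g')): offset=4, physical=[g,E,C,D,g,F,n,H,A], logical=[g,F,n,H,A,g,E,C,D]
After op 10 (replace(5, 'j')): offset=4, physical=[j,E,C,D,g,F,n,H,A], logical=[g,F,n,H,A,j,E,C,D]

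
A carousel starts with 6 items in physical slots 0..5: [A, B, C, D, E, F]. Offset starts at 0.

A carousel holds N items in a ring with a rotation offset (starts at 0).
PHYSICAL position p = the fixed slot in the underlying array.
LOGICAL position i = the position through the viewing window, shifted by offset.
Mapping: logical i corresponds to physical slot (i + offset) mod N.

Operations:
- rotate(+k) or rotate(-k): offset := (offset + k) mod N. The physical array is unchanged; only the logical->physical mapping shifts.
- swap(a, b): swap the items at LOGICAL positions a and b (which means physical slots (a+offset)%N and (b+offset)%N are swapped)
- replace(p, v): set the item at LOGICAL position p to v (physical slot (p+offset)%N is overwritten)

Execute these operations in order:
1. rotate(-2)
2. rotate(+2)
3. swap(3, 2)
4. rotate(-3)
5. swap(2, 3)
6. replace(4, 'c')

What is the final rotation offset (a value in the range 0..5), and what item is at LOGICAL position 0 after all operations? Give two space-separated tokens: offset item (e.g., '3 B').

After op 1 (rotate(-2)): offset=4, physical=[A,B,C,D,E,F], logical=[E,F,A,B,C,D]
After op 2 (rotate(+2)): offset=0, physical=[A,B,C,D,E,F], logical=[A,B,C,D,E,F]
After op 3 (swap(3, 2)): offset=0, physical=[A,B,D,C,E,F], logical=[A,B,D,C,E,F]
After op 4 (rotate(-3)): offset=3, physical=[A,B,D,C,E,F], logical=[C,E,F,A,B,D]
After op 5 (swap(2, 3)): offset=3, physical=[F,B,D,C,E,A], logical=[C,E,A,F,B,D]
After op 6 (replace(4, 'c')): offset=3, physical=[F,c,D,C,E,A], logical=[C,E,A,F,c,D]

Answer: 3 C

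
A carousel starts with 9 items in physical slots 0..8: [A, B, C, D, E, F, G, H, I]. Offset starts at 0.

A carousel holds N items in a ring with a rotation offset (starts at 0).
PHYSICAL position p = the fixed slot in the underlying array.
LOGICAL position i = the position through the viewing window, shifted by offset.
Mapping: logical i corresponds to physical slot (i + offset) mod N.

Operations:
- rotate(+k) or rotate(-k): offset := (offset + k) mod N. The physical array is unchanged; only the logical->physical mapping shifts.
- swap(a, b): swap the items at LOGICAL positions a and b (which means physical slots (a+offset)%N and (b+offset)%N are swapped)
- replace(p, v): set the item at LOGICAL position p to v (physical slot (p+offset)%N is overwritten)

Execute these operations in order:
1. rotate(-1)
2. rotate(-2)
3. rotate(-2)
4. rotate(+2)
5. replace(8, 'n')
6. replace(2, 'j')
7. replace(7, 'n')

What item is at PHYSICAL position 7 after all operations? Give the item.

After op 1 (rotate(-1)): offset=8, physical=[A,B,C,D,E,F,G,H,I], logical=[I,A,B,C,D,E,F,G,H]
After op 2 (rotate(-2)): offset=6, physical=[A,B,C,D,E,F,G,H,I], logical=[G,H,I,A,B,C,D,E,F]
After op 3 (rotate(-2)): offset=4, physical=[A,B,C,D,E,F,G,H,I], logical=[E,F,G,H,I,A,B,C,D]
After op 4 (rotate(+2)): offset=6, physical=[A,B,C,D,E,F,G,H,I], logical=[G,H,I,A,B,C,D,E,F]
After op 5 (replace(8, 'n')): offset=6, physical=[A,B,C,D,E,n,G,H,I], logical=[G,H,I,A,B,C,D,E,n]
After op 6 (replace(2, 'j')): offset=6, physical=[A,B,C,D,E,n,G,H,j], logical=[G,H,j,A,B,C,D,E,n]
After op 7 (replace(7, 'n')): offset=6, physical=[A,B,C,D,n,n,G,H,j], logical=[G,H,j,A,B,C,D,n,n]

Answer: H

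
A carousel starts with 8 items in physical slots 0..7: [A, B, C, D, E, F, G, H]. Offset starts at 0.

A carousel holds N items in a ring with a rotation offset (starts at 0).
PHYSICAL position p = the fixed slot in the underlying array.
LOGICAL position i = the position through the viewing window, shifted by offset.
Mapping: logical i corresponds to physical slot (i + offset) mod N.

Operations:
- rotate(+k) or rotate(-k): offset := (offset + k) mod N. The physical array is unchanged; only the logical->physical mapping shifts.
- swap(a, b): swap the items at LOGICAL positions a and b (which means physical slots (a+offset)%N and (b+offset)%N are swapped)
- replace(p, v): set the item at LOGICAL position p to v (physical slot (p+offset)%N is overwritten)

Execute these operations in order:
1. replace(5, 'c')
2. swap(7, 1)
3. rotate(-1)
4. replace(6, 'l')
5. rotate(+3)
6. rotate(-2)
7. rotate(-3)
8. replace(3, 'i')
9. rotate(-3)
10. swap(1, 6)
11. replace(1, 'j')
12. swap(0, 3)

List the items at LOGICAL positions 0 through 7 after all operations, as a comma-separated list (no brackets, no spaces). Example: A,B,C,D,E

Answer: l,j,E,C,G,B,D,H

Derivation:
After op 1 (replace(5, 'c')): offset=0, physical=[A,B,C,D,E,c,G,H], logical=[A,B,C,D,E,c,G,H]
After op 2 (swap(7, 1)): offset=0, physical=[A,H,C,D,E,c,G,B], logical=[A,H,C,D,E,c,G,B]
After op 3 (rotate(-1)): offset=7, physical=[A,H,C,D,E,c,G,B], logical=[B,A,H,C,D,E,c,G]
After op 4 (replace(6, 'l')): offset=7, physical=[A,H,C,D,E,l,G,B], logical=[B,A,H,C,D,E,l,G]
After op 5 (rotate(+3)): offset=2, physical=[A,H,C,D,E,l,G,B], logical=[C,D,E,l,G,B,A,H]
After op 6 (rotate(-2)): offset=0, physical=[A,H,C,D,E,l,G,B], logical=[A,H,C,D,E,l,G,B]
After op 7 (rotate(-3)): offset=5, physical=[A,H,C,D,E,l,G,B], logical=[l,G,B,A,H,C,D,E]
After op 8 (replace(3, 'i')): offset=5, physical=[i,H,C,D,E,l,G,B], logical=[l,G,B,i,H,C,D,E]
After op 9 (rotate(-3)): offset=2, physical=[i,H,C,D,E,l,G,B], logical=[C,D,E,l,G,B,i,H]
After op 10 (swap(1, 6)): offset=2, physical=[D,H,C,i,E,l,G,B], logical=[C,i,E,l,G,B,D,H]
After op 11 (replace(1, 'j')): offset=2, physical=[D,H,C,j,E,l,G,B], logical=[C,j,E,l,G,B,D,H]
After op 12 (swap(0, 3)): offset=2, physical=[D,H,l,j,E,C,G,B], logical=[l,j,E,C,G,B,D,H]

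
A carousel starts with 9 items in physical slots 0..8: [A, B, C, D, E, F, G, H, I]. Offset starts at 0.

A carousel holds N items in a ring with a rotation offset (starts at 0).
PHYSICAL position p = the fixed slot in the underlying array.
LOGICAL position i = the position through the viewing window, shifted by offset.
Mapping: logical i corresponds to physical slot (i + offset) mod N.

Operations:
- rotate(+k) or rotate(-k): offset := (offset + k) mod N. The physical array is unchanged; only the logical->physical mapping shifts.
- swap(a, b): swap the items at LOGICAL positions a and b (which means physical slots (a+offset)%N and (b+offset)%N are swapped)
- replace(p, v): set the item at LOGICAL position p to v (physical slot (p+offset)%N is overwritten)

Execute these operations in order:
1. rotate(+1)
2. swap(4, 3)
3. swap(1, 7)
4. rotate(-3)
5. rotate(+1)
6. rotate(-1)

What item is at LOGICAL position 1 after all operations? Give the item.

Answer: C

Derivation:
After op 1 (rotate(+1)): offset=1, physical=[A,B,C,D,E,F,G,H,I], logical=[B,C,D,E,F,G,H,I,A]
After op 2 (swap(4, 3)): offset=1, physical=[A,B,C,D,F,E,G,H,I], logical=[B,C,D,F,E,G,H,I,A]
After op 3 (swap(1, 7)): offset=1, physical=[A,B,I,D,F,E,G,H,C], logical=[B,I,D,F,E,G,H,C,A]
After op 4 (rotate(-3)): offset=7, physical=[A,B,I,D,F,E,G,H,C], logical=[H,C,A,B,I,D,F,E,G]
After op 5 (rotate(+1)): offset=8, physical=[A,B,I,D,F,E,G,H,C], logical=[C,A,B,I,D,F,E,G,H]
After op 6 (rotate(-1)): offset=7, physical=[A,B,I,D,F,E,G,H,C], logical=[H,C,A,B,I,D,F,E,G]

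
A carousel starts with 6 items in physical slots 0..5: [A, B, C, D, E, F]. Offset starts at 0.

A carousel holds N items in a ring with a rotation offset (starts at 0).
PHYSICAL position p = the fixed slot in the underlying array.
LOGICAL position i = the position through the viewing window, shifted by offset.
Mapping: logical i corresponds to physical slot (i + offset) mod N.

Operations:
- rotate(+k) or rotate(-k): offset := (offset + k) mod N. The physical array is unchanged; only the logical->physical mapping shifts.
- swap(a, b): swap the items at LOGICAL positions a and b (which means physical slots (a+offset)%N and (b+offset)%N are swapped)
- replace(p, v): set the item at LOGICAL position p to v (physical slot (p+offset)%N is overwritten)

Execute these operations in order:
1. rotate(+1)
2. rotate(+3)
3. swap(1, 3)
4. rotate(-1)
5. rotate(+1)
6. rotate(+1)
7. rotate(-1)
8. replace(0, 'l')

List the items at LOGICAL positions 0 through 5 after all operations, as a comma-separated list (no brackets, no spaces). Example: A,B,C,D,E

After op 1 (rotate(+1)): offset=1, physical=[A,B,C,D,E,F], logical=[B,C,D,E,F,A]
After op 2 (rotate(+3)): offset=4, physical=[A,B,C,D,E,F], logical=[E,F,A,B,C,D]
After op 3 (swap(1, 3)): offset=4, physical=[A,F,C,D,E,B], logical=[E,B,A,F,C,D]
After op 4 (rotate(-1)): offset=3, physical=[A,F,C,D,E,B], logical=[D,E,B,A,F,C]
After op 5 (rotate(+1)): offset=4, physical=[A,F,C,D,E,B], logical=[E,B,A,F,C,D]
After op 6 (rotate(+1)): offset=5, physical=[A,F,C,D,E,B], logical=[B,A,F,C,D,E]
After op 7 (rotate(-1)): offset=4, physical=[A,F,C,D,E,B], logical=[E,B,A,F,C,D]
After op 8 (replace(0, 'l')): offset=4, physical=[A,F,C,D,l,B], logical=[l,B,A,F,C,D]

Answer: l,B,A,F,C,D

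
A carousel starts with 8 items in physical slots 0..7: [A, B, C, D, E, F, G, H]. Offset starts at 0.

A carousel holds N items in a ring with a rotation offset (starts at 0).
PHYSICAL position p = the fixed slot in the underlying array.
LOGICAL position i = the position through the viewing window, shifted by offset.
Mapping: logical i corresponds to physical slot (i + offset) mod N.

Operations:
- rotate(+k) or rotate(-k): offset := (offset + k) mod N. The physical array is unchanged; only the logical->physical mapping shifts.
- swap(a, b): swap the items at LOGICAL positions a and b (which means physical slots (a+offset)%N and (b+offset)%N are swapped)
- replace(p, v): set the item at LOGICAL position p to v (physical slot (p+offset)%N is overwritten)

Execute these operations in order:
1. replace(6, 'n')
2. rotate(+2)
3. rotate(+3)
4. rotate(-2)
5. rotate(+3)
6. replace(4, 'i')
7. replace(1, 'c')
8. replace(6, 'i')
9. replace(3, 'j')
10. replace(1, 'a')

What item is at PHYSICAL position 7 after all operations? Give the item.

Answer: a

Derivation:
After op 1 (replace(6, 'n')): offset=0, physical=[A,B,C,D,E,F,n,H], logical=[A,B,C,D,E,F,n,H]
After op 2 (rotate(+2)): offset=2, physical=[A,B,C,D,E,F,n,H], logical=[C,D,E,F,n,H,A,B]
After op 3 (rotate(+3)): offset=5, physical=[A,B,C,D,E,F,n,H], logical=[F,n,H,A,B,C,D,E]
After op 4 (rotate(-2)): offset=3, physical=[A,B,C,D,E,F,n,H], logical=[D,E,F,n,H,A,B,C]
After op 5 (rotate(+3)): offset=6, physical=[A,B,C,D,E,F,n,H], logical=[n,H,A,B,C,D,E,F]
After op 6 (replace(4, 'i')): offset=6, physical=[A,B,i,D,E,F,n,H], logical=[n,H,A,B,i,D,E,F]
After op 7 (replace(1, 'c')): offset=6, physical=[A,B,i,D,E,F,n,c], logical=[n,c,A,B,i,D,E,F]
After op 8 (replace(6, 'i')): offset=6, physical=[A,B,i,D,i,F,n,c], logical=[n,c,A,B,i,D,i,F]
After op 9 (replace(3, 'j')): offset=6, physical=[A,j,i,D,i,F,n,c], logical=[n,c,A,j,i,D,i,F]
After op 10 (replace(1, 'a')): offset=6, physical=[A,j,i,D,i,F,n,a], logical=[n,a,A,j,i,D,i,F]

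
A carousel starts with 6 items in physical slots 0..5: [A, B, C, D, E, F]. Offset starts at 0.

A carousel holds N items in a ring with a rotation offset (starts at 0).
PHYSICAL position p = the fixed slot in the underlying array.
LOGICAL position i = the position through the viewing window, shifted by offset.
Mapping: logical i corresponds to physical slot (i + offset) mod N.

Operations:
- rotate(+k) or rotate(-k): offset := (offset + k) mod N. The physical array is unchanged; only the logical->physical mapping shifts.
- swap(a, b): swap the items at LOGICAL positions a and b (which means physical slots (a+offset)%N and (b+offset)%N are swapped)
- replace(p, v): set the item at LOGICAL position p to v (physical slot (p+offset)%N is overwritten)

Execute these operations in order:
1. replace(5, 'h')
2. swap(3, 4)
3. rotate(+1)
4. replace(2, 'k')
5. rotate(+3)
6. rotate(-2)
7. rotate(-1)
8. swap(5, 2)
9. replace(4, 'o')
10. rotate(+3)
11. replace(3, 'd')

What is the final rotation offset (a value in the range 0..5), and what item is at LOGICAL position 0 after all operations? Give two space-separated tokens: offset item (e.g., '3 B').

After op 1 (replace(5, 'h')): offset=0, physical=[A,B,C,D,E,h], logical=[A,B,C,D,E,h]
After op 2 (swap(3, 4)): offset=0, physical=[A,B,C,E,D,h], logical=[A,B,C,E,D,h]
After op 3 (rotate(+1)): offset=1, physical=[A,B,C,E,D,h], logical=[B,C,E,D,h,A]
After op 4 (replace(2, 'k')): offset=1, physical=[A,B,C,k,D,h], logical=[B,C,k,D,h,A]
After op 5 (rotate(+3)): offset=4, physical=[A,B,C,k,D,h], logical=[D,h,A,B,C,k]
After op 6 (rotate(-2)): offset=2, physical=[A,B,C,k,D,h], logical=[C,k,D,h,A,B]
After op 7 (rotate(-1)): offset=1, physical=[A,B,C,k,D,h], logical=[B,C,k,D,h,A]
After op 8 (swap(5, 2)): offset=1, physical=[k,B,C,A,D,h], logical=[B,C,A,D,h,k]
After op 9 (replace(4, 'o')): offset=1, physical=[k,B,C,A,D,o], logical=[B,C,A,D,o,k]
After op 10 (rotate(+3)): offset=4, physical=[k,B,C,A,D,o], logical=[D,o,k,B,C,A]
After op 11 (replace(3, 'd')): offset=4, physical=[k,d,C,A,D,o], logical=[D,o,k,d,C,A]

Answer: 4 D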